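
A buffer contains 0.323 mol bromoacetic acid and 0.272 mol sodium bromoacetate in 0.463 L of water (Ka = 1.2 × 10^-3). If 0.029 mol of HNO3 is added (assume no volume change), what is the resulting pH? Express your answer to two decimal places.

pH = 2.76

Added H+ converts BrCH2COO- to BrCH2COOH: BrCH2COOH → 0.352 mol, BrCH2COO- → 0.243 mol.
pKa = −log(1.2 × 10^-3) = 2.921
pH = pKa + log([A⁻]/[HA]) = 2.921 + log(0.243/0.352) = 2.921 -0.161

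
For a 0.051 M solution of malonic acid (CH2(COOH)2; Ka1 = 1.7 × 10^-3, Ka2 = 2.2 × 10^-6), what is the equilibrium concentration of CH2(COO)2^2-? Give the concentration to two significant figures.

2.2 × 10^-6 M

First ionization gives [H+] ≈ [CH2(COOH)COO-] = 8.50 × 10^-3 M.
Second step: Ka2 = [H+][CH2(COO)2^2-]/[CH2(COOH)COO-] ≈ [CH2(COO)2^2-] (since [H+] ≈ [CH2(COOH)COO-]).
So [CH2(COO)2^2-] ≈ Ka2.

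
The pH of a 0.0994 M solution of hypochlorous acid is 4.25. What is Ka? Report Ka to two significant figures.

Ka = 3.2 × 10^-8

[H+] = 10^(-4.25) = 5.62 × 10^-5 M
At equilibrium [HA] = 0.0994 − 5.62 × 10^-5 = 9.93 × 10^-2 M
Ka = [H+][A-]/[HA] = (5.62 × 10^-5)² / 9.93 × 10^-2 = 3.2 × 10^-8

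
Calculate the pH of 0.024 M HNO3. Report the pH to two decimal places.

HNO3 is a strong acid and dissociates completely, so [H+] = 0.024 M.
pH = -log(0.024) = 1.62

pH = 1.62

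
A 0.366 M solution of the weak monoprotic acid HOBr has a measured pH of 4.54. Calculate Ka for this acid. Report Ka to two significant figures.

Ka = 2.3 × 10^-9

[H+] = 10^(-4.54) = 2.88 × 10^-5 M
At equilibrium [HA] = 0.366 − 2.88 × 10^-5 = 3.66 × 10^-1 M
Ka = [H+][A-]/[HA] = (2.88 × 10^-5)² / 3.66 × 10^-1 = 2.3 × 10^-9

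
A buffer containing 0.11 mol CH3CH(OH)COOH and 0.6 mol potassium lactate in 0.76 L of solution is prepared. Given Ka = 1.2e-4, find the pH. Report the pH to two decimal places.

pH = 4.66

pKa = −log(1.2 × 10^-4) = 3.921
Henderson–Hasselbalch: pH = pKa + log([CH3CH(OH)COO-]/[CH3CH(OH)COOH]) = 3.921 + log(0.6/0.11)
pH = 3.921 + (+0.737) = 4.66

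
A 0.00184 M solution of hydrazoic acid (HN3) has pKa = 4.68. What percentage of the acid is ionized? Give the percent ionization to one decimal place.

HN3 ⇌ N3- + H+; let x = [H+] at equilibrium.
Ka = 10^(−4.68) = 2.09 × 10^-5
Ka = x²/(C₀ − x); solving the quadratic gives x = 1.86 × 10^-4 M.
% ionization = x/C₀ × 100% = 1.86 × 10^-4/0.00184 × 100% = 10.1%

10.1%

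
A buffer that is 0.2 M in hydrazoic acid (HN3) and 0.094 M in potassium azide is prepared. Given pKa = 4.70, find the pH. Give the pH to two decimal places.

pH = pKa + log([A⁻]/[HA]) = 4.70 + log(0.094/0.2)
pH = 4.70 + (-0.328) = 4.37

pH = 4.37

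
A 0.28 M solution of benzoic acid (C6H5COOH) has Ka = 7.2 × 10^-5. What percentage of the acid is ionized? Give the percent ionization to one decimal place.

C6H5COOH ⇌ C6H5COO- + H+; let x = [H+] at equilibrium.
x ≈ √(Ka·C₀) = √(7.2 × 10^-5 × 0.28) = 4.49 × 10^-3 M
% ionization = x/C₀ × 100% = 4.49 × 10^-3/0.28 × 100% = 1.6%

1.6%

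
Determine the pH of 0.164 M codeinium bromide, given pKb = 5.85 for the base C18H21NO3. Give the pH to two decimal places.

C18H22NO3+ is the conjugate acid of the weak base C18H21NO3.
Kb = 10^(−5.85) = 1.41 × 10^-6
Ka = Kw/Kb = 1.0×10^-14 / 1.41 × 10^-6 = 7.09 × 10^-9
Let x = [H+] at equilibrium. Ka = x²/(0.164 − x).
Since Ka ≪ C₀, x ≈ √(Ka·C₀) = 3.41 × 10^-5 M.
pH = −log(3.41 × 10^-5) = 4.47

pH = 4.47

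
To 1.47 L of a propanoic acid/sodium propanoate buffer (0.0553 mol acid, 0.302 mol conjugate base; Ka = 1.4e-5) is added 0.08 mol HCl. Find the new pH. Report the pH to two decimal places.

pH = 5.07

After neutralization: n(CH3CH2COOH) = 0.135 mol, n(CH3CH2COO-) = 0.222 mol.
pKa = −log(1.4 × 10^-5) = 4.854
Henderson–Hasselbalch with mole ratio 0.222/0.135: pH = 4.854 + (+0.216)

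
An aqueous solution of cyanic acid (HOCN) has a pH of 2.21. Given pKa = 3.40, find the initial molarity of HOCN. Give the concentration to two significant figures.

C₀ = 1.0 × 10^-1 M

[H+] = 10^(-2.21) = 6.17 × 10^-3 M = x
Ka = 10^(−3.40) = 3.98 × 10^-4
Ka = x²/(C₀ − x) ⇒ C₀ = x + x²/Ka
C₀ = 6.17 × 10^-3 + (6.17 × 10^-3)²/(3.98 × 10^-4) = 1.02 × 10^-1 M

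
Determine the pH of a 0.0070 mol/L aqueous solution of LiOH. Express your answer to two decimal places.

LiOH is a strong base; [OH-] = 0.007 M.
pOH = -log(0.007) = 2.15
pH = 14.00 - 2.15 = 11.85

pH = 11.85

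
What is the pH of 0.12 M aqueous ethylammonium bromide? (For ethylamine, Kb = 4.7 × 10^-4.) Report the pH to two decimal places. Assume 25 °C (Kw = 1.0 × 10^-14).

C2H5NH3+ is the conjugate acid of the weak base C2H5NH2.
Ka = Kw/Kb = 1.0×10^-14 / 4.7 × 10^-4 = 2.13 × 10^-11
From the ICE table, Ka = [H+]²/(0.12 − [H+]) = 2.13 × 10^-11.
Neglecting [H+] in the denominator: [H+] = √(2.13 × 10^-11 × 0.12) = 1.60 × 10^-6 M
Check: 0.0013% ionized — well under 5%, approximation valid.
pH = −log[H+] = −log(1.60 × 10^-6) = 5.80

pH = 5.80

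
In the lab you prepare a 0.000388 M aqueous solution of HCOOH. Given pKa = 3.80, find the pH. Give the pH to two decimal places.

HCOOH ⇌ HCOO- + H+
Ka = 10^(−3.80) = 1.58 × 10^-4
Ka = [H+]²/(0.000388 − [H+]) = 1.58 × 10^-4
Here C₀/Ka ≈ 2.46, so the small-[H+] approximation fails. Use the quadratic:
[H+] = [−0.000158 + √(0.000158² + 2.45e-07)]/2 = 1.81 × 10^-4 M
pH = −log(1.81 × 10^-4) = 3.74

pH = 3.74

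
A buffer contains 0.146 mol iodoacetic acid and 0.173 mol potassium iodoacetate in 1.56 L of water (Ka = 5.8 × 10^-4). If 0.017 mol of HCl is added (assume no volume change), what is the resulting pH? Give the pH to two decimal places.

Added H+ converts ICH2COO- to ICH2COOH: ICH2COOH → 0.163 mol, ICH2COO- → 0.156 mol.
pKa = −log(5.8 × 10^-4) = 3.237
pH = pKa + log([A⁻]/[HA]) = 3.237 + log(0.156/0.163) = 3.237 -0.019

pH = 3.22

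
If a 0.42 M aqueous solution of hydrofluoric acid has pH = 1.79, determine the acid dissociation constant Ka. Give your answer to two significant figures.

Ka = 6.5 × 10^-4

[H+] = 10^(-1.79) = 1.62 × 10^-2 M
At equilibrium [HA] = 0.42 − 1.62 × 10^-2 = 4.04 × 10^-1 M
Ka = [H+][A-]/[HA] = (1.62 × 10^-2)² / 4.04 × 10^-1 = 6.5 × 10^-4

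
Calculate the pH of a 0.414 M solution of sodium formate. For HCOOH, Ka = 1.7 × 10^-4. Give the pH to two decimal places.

pH = 8.69

HCOO- is the conjugate base of the weak acid HCOOH.
Kb = Kw/Ka = 1.0×10^-14 / 1.7 × 10^-4 = 5.88 × 10^-11
Kb = x²/(0.414 − x) = 5.88 × 10^-11
Assume x ≪ 0.414: x ≈ √(5.88 × 10^-11 × 0.414) = 4.93 × 10^-6 M
(x/C₀ = 0.0012% < 5%, so the approximation holds.)
pOH = 5.31, so pH = 14.00 − pOH = 8.69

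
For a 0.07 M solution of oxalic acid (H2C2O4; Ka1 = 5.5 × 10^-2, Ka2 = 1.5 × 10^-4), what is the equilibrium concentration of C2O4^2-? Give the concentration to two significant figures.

First ionization gives [H+] ≈ [HC2O4-] = 4.04 × 10^-2 M.
Second step: Ka2 = [H+][C2O4^2-]/[HC2O4-] ≈ [C2O4^2-] (since [H+] ≈ [HC2O4-]).
So [C2O4^2-] ≈ Ka2.

1.5 × 10^-4 M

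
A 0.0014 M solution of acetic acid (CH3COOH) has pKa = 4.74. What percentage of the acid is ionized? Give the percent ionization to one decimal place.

CH3COOH ⇌ CH3COO- + H+; let x = [H+] at equilibrium.
Ka = 10^(−4.74) = 1.82 × 10^-5
Solve x² + 1.82e-05x − 2.55e-08 = 0 → x = 1.51 × 10^-4 M
Fraction ionized = 1.51 × 10^-4 / 0.0014 = 0.1079 → 10.8%

10.8%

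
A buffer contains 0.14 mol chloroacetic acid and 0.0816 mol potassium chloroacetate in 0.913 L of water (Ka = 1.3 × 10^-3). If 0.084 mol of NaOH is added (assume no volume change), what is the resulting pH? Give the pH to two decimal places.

OH- converts ClCH2COOH to ClCH2COO-: ClCH2COOH → 0.056 mol, ClCH2COO- → 0.166 mol.
pKa = −log(1.3 × 10^-3) = 2.886
Henderson–Hasselbalch with mole ratio 0.166/0.056: pH = 2.886 + (+0.472)

pH = 3.36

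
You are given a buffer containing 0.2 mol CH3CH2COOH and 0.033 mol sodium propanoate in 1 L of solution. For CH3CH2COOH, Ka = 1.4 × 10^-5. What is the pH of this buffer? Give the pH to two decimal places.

pH = 4.07

pKa = −log(1.4 × 10^-5) = 4.854
pH = pKa + log([A⁻]/[HA]) = 4.854 + log(0.033/0.2)
pH = 4.854 + (-0.783) = 4.07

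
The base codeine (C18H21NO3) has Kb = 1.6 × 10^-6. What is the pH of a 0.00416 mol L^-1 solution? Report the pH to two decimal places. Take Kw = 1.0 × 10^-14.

pH = 9.91

C18H21NO3 + H2O ⇌ C18H22NO3+ + OH-
From the ICE table, Kb = x²/(0.00416 − x) = 1.6 × 10^-6.
Since Kb ≪ C₀, x ≈ √(Kb·C₀) = 8.16 × 10^-5 M.
(x/C₀ = 2% < 5%, so the approximation holds.)
pOH = −log(8.16 × 10^-5) = 4.09; pH = 14.00 − 4.09 = 9.91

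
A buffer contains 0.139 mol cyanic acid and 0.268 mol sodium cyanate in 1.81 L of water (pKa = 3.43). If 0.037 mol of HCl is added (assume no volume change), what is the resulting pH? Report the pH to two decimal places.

pH = 3.55

After neutralization: n(HOCN) = 0.176 mol, n(OCN-) = 0.231 mol.
pH = pKa + log([A⁻]/[HA]) = 3.43 + log(0.231/0.176) = 3.43 +0.118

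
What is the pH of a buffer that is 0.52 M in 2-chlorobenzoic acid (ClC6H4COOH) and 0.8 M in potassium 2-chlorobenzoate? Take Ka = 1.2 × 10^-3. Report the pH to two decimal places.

pKa = −log(1.2 × 10^-3) = 2.921
Using pH = pKa + log([base]/[acid]) with [base]/[acid] = 0.8/0.52:
pH = 2.921 + (+0.187) = 3.11

pH = 3.11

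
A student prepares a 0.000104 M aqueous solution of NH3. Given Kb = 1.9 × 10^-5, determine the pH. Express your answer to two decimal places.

NH3 + H2O ⇌ NH4+ + OH-
Kb = [OH-]²/(0.000104 − [OH-]) = 1.9 × 10^-5
[OH-] is not negligible relative to C₀; solve [OH-]² + 1.9e-05·[OH-] − 1.98e-09 = 0.
[OH-] = [−1.9e-05 + √(1.9e-05² + 7.9e-09)]/2 = 3.60 × 10^-5 M
pOH = −log(3.60 × 10^-5) = 4.44; pH = 14.00 − 4.44 = 9.56

pH = 9.56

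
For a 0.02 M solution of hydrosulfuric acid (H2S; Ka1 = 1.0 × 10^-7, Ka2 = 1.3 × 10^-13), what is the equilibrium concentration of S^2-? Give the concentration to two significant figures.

First ionization gives [H+] ≈ [HS-] = 4.47 × 10^-5 M.
Second step: Ka2 = [H+][S^2-]/[HS-] ≈ [S^2-] (since [H+] ≈ [HS-]).
So [S^2-] ≈ Ka2.

1.3 × 10^-13 M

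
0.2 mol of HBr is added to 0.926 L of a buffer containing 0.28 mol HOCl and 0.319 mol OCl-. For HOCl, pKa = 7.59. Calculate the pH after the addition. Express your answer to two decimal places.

pH = 6.98

Added H+ converts OCl- to HOCl: HOCl → 0.48 mol, OCl- → 0.119 mol.
Henderson–Hasselbalch with mole ratio 0.119/0.48: pH = 7.59 + (-0.606)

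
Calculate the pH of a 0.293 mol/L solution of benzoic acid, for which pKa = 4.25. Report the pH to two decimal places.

C6H5COOH ⇌ C6H5COO- + H+
Ka = 10^(−4.25) = 5.62 × 10^-5
Ka = [H+]²/(0.293 − [H+]) = 5.62 × 10^-5
Assume [H+] ≪ 0.293: [H+] ≈ √(5.62 × 10^-5 × 0.293) = 4.06 × 10^-3 M
([H+]/C₀ = 1.4% < 5%, so the approximation holds.)
pH = −log(4.06 × 10^-3) = 2.39

pH = 2.39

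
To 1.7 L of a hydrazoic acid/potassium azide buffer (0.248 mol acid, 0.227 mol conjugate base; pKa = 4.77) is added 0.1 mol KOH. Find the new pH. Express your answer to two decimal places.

pH = 5.11

After neutralization: n(HN3) = 0.148 mol, n(N3-) = 0.327 mol.
pH = pKa + log(n_N3-/n_HN3) = 4.77 + log(0.327/0.148) = 4.77 + (+0.344)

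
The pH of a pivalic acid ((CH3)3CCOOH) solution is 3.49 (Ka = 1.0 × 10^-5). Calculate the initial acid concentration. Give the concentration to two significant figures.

[H+] = 10^(-3.49) = 3.24 × 10^-4 M = x
Ka = x²/(C₀ − x) ⇒ C₀ = x + x²/Ka
C₀ = 3.24 × 10^-4 + (3.24 × 10^-4)²/(1.0 × 10^-5) = 1.08 × 10^-2 M

C₀ = 1.1 × 10^-2 M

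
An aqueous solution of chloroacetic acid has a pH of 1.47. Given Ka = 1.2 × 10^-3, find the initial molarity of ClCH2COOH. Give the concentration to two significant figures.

C₀ = 9.9 × 10^-1 M

[H+] = 10^(-1.47) = 3.39 × 10^-2 M = x
Ka = x²/(C₀ − x) ⇒ C₀ = x + x²/Ka
C₀ = 3.39 × 10^-2 + (3.39 × 10^-2)²/(1.2 × 10^-3) = 9.92 × 10^-1 M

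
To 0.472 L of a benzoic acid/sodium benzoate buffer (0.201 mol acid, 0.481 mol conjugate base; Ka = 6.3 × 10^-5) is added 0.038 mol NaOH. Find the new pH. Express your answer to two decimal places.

OH- converts C6H5COOH to C6H5COO-: C6H5COOH → 0.163 mol, C6H5COO- → 0.519 mol.
pKa = −log(6.3 × 10^-5) = 4.201
pH = pKa + log(n_C6H5COO-/n_C6H5COOH) = 4.201 + log(0.519/0.163) = 4.201 + (+0.503)

pH = 4.70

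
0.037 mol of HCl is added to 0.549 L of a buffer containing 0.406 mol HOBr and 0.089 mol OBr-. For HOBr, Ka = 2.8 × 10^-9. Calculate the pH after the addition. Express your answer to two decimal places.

pH = 7.62

After neutralization: n(HOBr) = 0.443 mol, n(OBr-) = 0.052 mol.
pKa = −log(2.8 × 10^-9) = 8.553
Henderson–Hasselbalch with mole ratio 0.052/0.443: pH = 8.553 + (-0.930)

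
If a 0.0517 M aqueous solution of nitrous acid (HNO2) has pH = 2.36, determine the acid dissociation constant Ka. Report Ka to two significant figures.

[H+] = 10^(-2.36) = 4.37 × 10^-3 M
At equilibrium [HA] = 0.0517 − 4.37 × 10^-3 = 4.73 × 10^-2 M
Ka = [H+][A-]/[HA] = (4.37 × 10^-3)² / 4.73 × 10^-2 = 4.0 × 10^-4

Ka = 4.0 × 10^-4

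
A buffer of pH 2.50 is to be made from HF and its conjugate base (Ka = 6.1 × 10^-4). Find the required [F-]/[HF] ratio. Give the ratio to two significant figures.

ratio = 0.19

pKa = -log(6.1 × 10^-4) = 3.215
pH = pKa + log(r) ⇒ log(r) = 2.50 − 3.215 = -0.715
r = [F-]/[HF] = 10^(-0.715) = 0.193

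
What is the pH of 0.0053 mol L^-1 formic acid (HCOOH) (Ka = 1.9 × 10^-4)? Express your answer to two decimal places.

pH = 3.04

HCOOH ⇌ HCOO- + H+
Ka = [H+]²/(0.0053 − [H+]) = 1.9 × 10^-4
Here C₀/Ka ≈ 27.9, so the small-[H+] approximation fails. Use the quadratic:
[H+] = (−Ka + √(Ka² + 4·Ka·C₀))/2 = 9.13 × 10^-4 M
pH = −log(9.13 × 10^-4) = 3.04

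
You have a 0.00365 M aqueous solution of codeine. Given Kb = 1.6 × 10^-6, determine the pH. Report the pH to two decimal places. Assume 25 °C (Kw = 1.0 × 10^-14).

C18H21NO3 + H2O ⇌ C18H22NO3+ + OH-
From the ICE table, Kb = x²/(0.00365 − x) = 1.6 × 10^-6.
Assume x ≪ 0.00365: x ≈ √(1.6 × 10^-6 × 0.00365) = 7.64 × 10^-5 M
Check: 2.1% ionized — well under 5%, approximation valid.
pOH = −log(7.64 × 10^-5) = 4.12; pH = 14.00 − 4.12 = 9.88

pH = 9.88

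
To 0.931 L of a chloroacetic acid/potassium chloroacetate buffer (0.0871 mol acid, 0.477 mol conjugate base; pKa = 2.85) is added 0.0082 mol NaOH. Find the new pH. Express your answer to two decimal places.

OH- converts ClCH2COOH to ClCH2COO-: ClCH2COOH → 0.0789 mol, ClCH2COO- → 0.485 mol.
pH = pKa + log([A⁻]/[HA]) = 2.85 + log(0.485/0.0789) = 2.85 +0.789

pH = 3.64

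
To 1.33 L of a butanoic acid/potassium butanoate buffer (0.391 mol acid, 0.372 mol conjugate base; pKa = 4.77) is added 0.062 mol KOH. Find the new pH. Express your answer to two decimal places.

pH = 4.89

OH- converts CH3(CH2)2COOH to CH3(CH2)2COO-: CH3(CH2)2COOH → 0.329 mol, CH3(CH2)2COO- → 0.434 mol.
pH = pKa + log([A⁻]/[HA]) = 4.77 + log(0.434/0.329) = 4.77 +0.120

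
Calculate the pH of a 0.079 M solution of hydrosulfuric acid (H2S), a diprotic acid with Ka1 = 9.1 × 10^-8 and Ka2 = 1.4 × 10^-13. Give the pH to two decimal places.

Ka1 ≫ Ka2, so treat the first dissociation as the only significant source of H+.
Ka1 = x²/(0.079 − x) = 9.1 × 10^-8
x ≈ √(9.1 × 10^-8 × 0.079) = 8.48 × 10^-5 M
pH = −log(8.48 × 10^-5) = 4.07

pH = 4.07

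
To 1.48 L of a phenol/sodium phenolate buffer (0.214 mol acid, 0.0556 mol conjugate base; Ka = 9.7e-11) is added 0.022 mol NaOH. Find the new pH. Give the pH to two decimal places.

OH- converts C6H5OH to C6H5O-: C6H5OH → 0.192 mol, C6H5O- → 0.0776 mol.
pKa = −log(9.7 × 10^-11) = 10.013
pH = pKa + log(n_C6H5O-/n_C6H5OH) = 10.013 + log(0.0776/0.192) = 10.013 + (-0.393)

pH = 9.62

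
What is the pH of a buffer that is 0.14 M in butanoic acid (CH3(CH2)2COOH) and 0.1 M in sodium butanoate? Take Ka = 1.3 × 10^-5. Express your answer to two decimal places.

pKa = −log(1.3 × 10^-5) = 4.886
Using pH = pKa + log([base]/[acid]) with [base]/[acid] = 0.1/0.14:
pH = 4.886 + (-0.146) = 4.74

pH = 4.74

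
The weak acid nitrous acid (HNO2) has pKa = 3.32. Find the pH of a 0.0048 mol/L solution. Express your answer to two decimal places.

HNO2 ⇌ NO2- + H+
Ka = 10^(−3.32) = 4.79 × 10^-4
Ka = [H+]²/(0.0048 − [H+]) = 4.79 × 10^-4
Here C₀/Ka ≈ 10, so the small-[H+] approximation fails. Use the quadratic:
[H+] = (−Ka + √(Ka² + 4·Ka·C₀))/2 = 1.30 × 10^-3 M
pH = −log[H+] = −log(1.30 × 10^-3) = 2.89

pH = 2.89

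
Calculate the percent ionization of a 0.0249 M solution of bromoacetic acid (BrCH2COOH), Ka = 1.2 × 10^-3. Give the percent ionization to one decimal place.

19.7%

BrCH2COOH ⇌ BrCH2COO- + H+; let x = [H+] at equilibrium.
Solve x² + 0.0012x − 2.99e-05 = 0 → x = 4.90 × 10^-3 M
% ionization = x/C₀ × 100% = 4.90 × 10^-3/0.0249 × 100% = 19.7%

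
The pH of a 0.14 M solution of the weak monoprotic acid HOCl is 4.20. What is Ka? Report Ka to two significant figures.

Ka = 2.8 × 10^-8

[H+] = 10^(-4.20) = 6.31 × 10^-5 M
At equilibrium [HA] = 0.14 − 6.31 × 10^-5 = 1.40 × 10^-1 M
Ka = [H+][A-]/[HA] = (6.31 × 10^-5)² / 1.40 × 10^-1 = 2.8 × 10^-8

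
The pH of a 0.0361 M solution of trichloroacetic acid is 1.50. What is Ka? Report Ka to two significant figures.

Ka = 2.2 × 10^-1

[H+] = 10^(-1.50) = 3.16 × 10^-2 M
At equilibrium [HA] = 0.0361 − 3.16 × 10^-2 = 4.50 × 10^-3 M
Ka = [H+][A-]/[HA] = (3.16 × 10^-2)² / 4.50 × 10^-3 = 2.2 × 10^-1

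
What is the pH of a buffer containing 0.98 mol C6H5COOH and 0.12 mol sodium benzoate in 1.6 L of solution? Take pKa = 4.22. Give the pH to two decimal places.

pH = 3.31

Henderson–Hasselbalch: pH = pKa + log([C6H5COO-]/[C6H5COOH]) = 4.22 + log(0.12/0.98)
pH = 4.22 + (-0.912) = 3.31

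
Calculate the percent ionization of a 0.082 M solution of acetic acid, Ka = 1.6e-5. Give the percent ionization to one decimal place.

1.4%

CH3COOH ⇌ CH3COO- + H+; let x = [H+] at equilibrium.
x ≈ √(Ka·C₀) = √(1.6 × 10^-5 × 0.082) = 1.15 × 10^-3 M
Fraction ionized = 1.15 × 10^-3 / 0.082 = 0.0140 → 1.4%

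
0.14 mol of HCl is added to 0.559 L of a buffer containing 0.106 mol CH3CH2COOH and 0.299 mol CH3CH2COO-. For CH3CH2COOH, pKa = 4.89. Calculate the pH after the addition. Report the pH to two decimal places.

After neutralization: n(CH3CH2COOH) = 0.246 mol, n(CH3CH2COO-) = 0.159 mol.
Henderson–Hasselbalch with mole ratio 0.159/0.246: pH = 4.89 + (-0.190)

pH = 4.70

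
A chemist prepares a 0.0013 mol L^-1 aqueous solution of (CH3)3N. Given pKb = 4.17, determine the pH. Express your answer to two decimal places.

pH = 10.42

(CH3)3N + H2O ⇌ (CH3)3NH+ + OH-
Kb = 10^(−4.17) = 6.76 × 10^-5
From the ICE table, Kb = [OH-]²/(0.0013 − [OH-]) = 6.76 × 10^-5.
The 5% rule fails; solving [OH-]² + Kb·[OH-] − Kb·C₀ = 0 exactly:
[OH-] = (−Kb + √(Kb² + 4·Kb·C₀))/2 = 2.65 × 10^-4 M
pOH = −log(2.65 × 10^-4) = 3.58; pH = 14.00 − 3.58 = 10.42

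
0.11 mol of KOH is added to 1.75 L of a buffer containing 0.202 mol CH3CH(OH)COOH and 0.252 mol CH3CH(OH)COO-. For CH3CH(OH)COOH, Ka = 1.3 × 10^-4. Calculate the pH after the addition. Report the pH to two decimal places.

pH = 4.48

OH- converts CH3CH(OH)COOH to CH3CH(OH)COO-: CH3CH(OH)COOH → 0.092 mol, CH3CH(OH)COO- → 0.362 mol.
pKa = −log(1.3 × 10^-4) = 3.886
pH = pKa + log(n_CH3CH(OH)COO-/n_CH3CH(OH)COOH) = 3.886 + log(0.362/0.092) = 3.886 + (+0.595)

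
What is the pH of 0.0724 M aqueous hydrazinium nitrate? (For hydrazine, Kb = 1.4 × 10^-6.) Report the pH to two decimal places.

N2H5+ is the conjugate acid of the weak base N2H4.
Ka = Kw/Kb = 1.0×10^-14 / 1.4 × 10^-6 = 7.14 × 10^-9
Ka = x²/(0.0724 − x) = 7.14 × 10^-9
Neglecting x in the denominator: x = √(7.14 × 10^-9 × 0.0724) = 2.27 × 10^-5 M
Check: 0.031% ionized — well under 5%, approximation valid.
pH = −log(2.27 × 10^-5) = 4.64

pH = 4.64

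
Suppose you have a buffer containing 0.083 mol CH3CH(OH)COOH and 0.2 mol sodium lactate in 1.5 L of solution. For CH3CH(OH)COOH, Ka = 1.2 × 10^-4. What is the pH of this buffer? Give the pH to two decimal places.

pH = 4.30

pKa = −log(1.2 × 10^-4) = 3.921
Using pH = pKa + log([base]/[acid]) with [base]/[acid] = 0.2/0.083:
pH = 3.921 + (+0.382) = 4.30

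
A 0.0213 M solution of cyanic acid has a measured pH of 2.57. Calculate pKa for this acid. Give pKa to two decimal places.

pKa = 3.41

[H+] = 10^(-2.57) = 2.69 × 10^-3 M
At equilibrium [HA] = 0.0213 − 2.69 × 10^-3 = 1.86 × 10^-2 M
Ka = [H+][A-]/[HA] = (2.69 × 10^-3)² / 1.86 × 10^-2 = 3.89 × 10^-4
pKa = -log(3.89 × 10^-4) = 3.41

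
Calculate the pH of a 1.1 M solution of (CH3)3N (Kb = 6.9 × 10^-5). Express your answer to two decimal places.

pH = 11.94

(CH3)3N + H2O ⇌ (CH3)3NH+ + OH-
Kb = [OH-]²/(1.1 − [OH-]) = 6.9 × 10^-5
Assume [OH-] ≪ 1.1: [OH-] ≈ √(6.9 × 10^-5 × 1.1) = 8.71 × 10^-3 M
Check: 0.79% ionized — well under 5%, approximation valid.
pOH = 2.06, so pH = 14.00 − pOH = 11.94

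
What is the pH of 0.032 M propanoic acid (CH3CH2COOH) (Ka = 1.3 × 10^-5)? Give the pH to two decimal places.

CH3CH2COOH ⇌ CH3CH2COO- + H+
From the ICE table, Ka = x²/(0.032 − x) = 1.3 × 10^-5.
Assume x ≪ 0.032: x ≈ √(1.3 × 10^-5 × 0.032) = 6.45 × 10^-4 M
pH = −log(6.45 × 10^-4) = 3.19

pH = 3.19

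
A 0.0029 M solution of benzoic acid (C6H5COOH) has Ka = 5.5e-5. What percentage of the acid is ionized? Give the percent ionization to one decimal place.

C6H5COOH ⇌ C6H5COO- + H+; let x = [H+] at equilibrium.
Ka = x²/(C₀ − x); solving the quadratic gives x = 3.73 × 10^-4 M.
Fraction ionized = 3.73 × 10^-4 / 0.0029 = 0.1286 → 12.9%

12.9%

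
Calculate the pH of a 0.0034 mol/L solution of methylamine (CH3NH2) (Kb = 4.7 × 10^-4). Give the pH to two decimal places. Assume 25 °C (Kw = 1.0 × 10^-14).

pH = 11.02

CH3NH2 + H2O ⇌ CH3NH3+ + OH-
From the ICE table, Kb = x²/(0.0034 − x) = 4.7 × 10^-4.
Here C₀/Kb ≈ 7.23, so the small-x approximation fails. Use the quadratic:
x = [−0.00047 + √(0.00047² + 6.39e-06)]/2 = 1.05 × 10^-3 M
pOH = 2.98, so pH = 14.00 − pOH = 11.02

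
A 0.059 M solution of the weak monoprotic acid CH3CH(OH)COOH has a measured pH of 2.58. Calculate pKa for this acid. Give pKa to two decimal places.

[H+] = 10^(-2.58) = 2.63 × 10^-3 M
At equilibrium [HA] = 0.059 − 2.63 × 10^-3 = 5.64 × 10^-2 M
Ka = [H+][A-]/[HA] = (2.63 × 10^-3)² / 5.64 × 10^-2 = 1.23 × 10^-4
pKa = -log(1.23 × 10^-4) = 3.91

pKa = 3.91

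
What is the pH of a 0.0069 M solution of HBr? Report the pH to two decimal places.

HBr is a strong acid and dissociates completely, so [H+] = 0.0069 M.
pH = -log(0.0069) = 2.16

pH = 2.16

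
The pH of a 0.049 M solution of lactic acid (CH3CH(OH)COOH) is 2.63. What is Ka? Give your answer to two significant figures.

[H+] = 10^(-2.63) = 2.34 × 10^-3 M
At equilibrium [HA] = 0.049 − 2.34 × 10^-3 = 4.67 × 10^-2 M
Ka = [H+][A-]/[HA] = (2.34 × 10^-3)² / 4.67 × 10^-2 = 1.2 × 10^-4

Ka = 1.2 × 10^-4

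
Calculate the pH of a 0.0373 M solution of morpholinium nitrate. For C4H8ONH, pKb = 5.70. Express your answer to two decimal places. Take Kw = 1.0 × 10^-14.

pH = 4.86

C4H8ONH2+ is the conjugate acid of the weak base C4H8ONH.
Kb = 10^(−5.70) = 2.00 × 10^-6
Ka = Kw/Kb = 1.0×10^-14 / 2.00 × 10^-6 = 5.00 × 10^-9
Let x = [H+] at equilibrium. Ka = x²/(0.0373 − x).
Neglecting x in the denominator: x = √(5.00 × 10^-9 × 0.0373) = 1.37 × 10^-5 M
pH = −log(1.37 × 10^-5) = 4.86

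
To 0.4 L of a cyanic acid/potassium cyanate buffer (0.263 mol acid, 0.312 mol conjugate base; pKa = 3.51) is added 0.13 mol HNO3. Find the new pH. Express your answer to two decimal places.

Added H+ converts OCN- to HOCN: HOCN → 0.393 mol, OCN- → 0.182 mol.
pH = pKa + log(n_OCN-/n_HOCN) = 3.51 + log(0.182/0.393) = 3.51 + (-0.334)

pH = 3.18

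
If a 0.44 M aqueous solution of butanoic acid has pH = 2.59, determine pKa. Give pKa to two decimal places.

[H+] = 10^(-2.59) = 2.57 × 10^-3 M
At equilibrium [HA] = 0.44 − 2.57 × 10^-3 = 4.37 × 10^-1 M
Ka = [H+][A-]/[HA] = (2.57 × 10^-3)² / 4.37 × 10^-1 = 1.51 × 10^-5
pKa = -log(1.51 × 10^-5) = 4.82

pKa = 4.82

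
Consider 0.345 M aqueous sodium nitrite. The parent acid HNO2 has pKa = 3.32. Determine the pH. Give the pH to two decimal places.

NO2- is the conjugate base of the weak acid HNO2.
Ka = 10^(−3.32) = 4.79 × 10^-4
Kb = Kw/Ka = 1.0×10^-14 / 4.79 × 10^-4 = 2.09 × 10^-11
From the ICE table, Kb = [OH-]²/(0.345 − [OH-]) = 2.09 × 10^-11.
Neglecting [OH-] in the denominator: [OH-] = √(2.09 × 10^-11 × 0.345) = 2.69 × 10^-6 M
([OH-]/C₀ = 0.00078% < 5%, so the approximation holds.)
pOH = 5.57, so pH = 14.00 − pOH = 8.43

pH = 8.43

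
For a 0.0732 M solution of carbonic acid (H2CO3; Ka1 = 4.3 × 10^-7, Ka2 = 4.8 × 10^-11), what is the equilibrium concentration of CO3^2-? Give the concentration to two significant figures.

4.8 × 10^-11 M

First ionization gives [H+] ≈ [HCO3-] = 1.77 × 10^-4 M.
Second step: Ka2 = [H+][CO3^2-]/[HCO3-] ≈ [CO3^2-] (since [H+] ≈ [HCO3-]).
So [CO3^2-] ≈ Ka2.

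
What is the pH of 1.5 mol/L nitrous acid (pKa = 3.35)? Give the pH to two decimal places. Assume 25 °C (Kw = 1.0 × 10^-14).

pH = 1.59

HNO2 ⇌ NO2- + H+
Ka = 10^(−3.35) = 4.47 × 10^-4
Ka = [H+]²/(1.5 − [H+]) = 4.47 × 10^-4
Since Ka ≪ C₀, [H+] ≈ √(Ka·C₀) = 2.59 × 10^-2 M.
pH = −log[H+] = −log(2.59 × 10^-2) = 1.59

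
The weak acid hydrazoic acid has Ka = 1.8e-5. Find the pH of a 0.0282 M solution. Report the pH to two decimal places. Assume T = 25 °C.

pH = 3.15

HN3 ⇌ N3- + H+
Let x = [H+] at equilibrium. Ka = x²/(0.0282 − x).
Neglecting x in the denominator: x = √(1.8 × 10^-5 × 0.0282) = 7.12 × 10^-4 M
Check: 2.5% ionized — well under 5%, approximation valid.
pH = −log(7.12 × 10^-4) = 3.15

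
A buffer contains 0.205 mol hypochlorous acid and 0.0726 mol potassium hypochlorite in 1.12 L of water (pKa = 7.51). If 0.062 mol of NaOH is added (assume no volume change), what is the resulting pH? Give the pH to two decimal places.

After neutralization: n(HOCl) = 0.143 mol, n(OCl-) = 0.135 mol.
pH = pKa + log(n_OCl-/n_HOCl) = 7.51 + log(0.135/0.143) = 7.51 + (-0.025)

pH = 7.48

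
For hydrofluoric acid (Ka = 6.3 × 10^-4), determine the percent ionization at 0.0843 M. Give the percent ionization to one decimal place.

8.3%

HF ⇌ F- + H+; let x = [H+] at equilibrium.
Ka = x²/(C₀ − x); solving the quadratic gives x = 6.98 × 10^-3 M.
Fraction ionized = 6.98 × 10^-3 / 0.0843 = 0.0828 → 8.3%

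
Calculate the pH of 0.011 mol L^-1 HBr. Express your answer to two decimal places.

pH = 1.96

HBr is a strong acid and dissociates completely, so [H+] = 0.011 M.
pH = -log(0.011) = 1.96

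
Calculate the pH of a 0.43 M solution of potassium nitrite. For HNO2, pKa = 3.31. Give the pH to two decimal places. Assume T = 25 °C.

NO2- is the conjugate base of the weak acid HNO2.
Ka = 10^(−3.31) = 4.90 × 10^-4
Kb = Kw/Ka = 1.0×10^-14 / 4.90 × 10^-4 = 2.04 × 10^-11
Let x = [OH-] at equilibrium. Kb = x²/(0.43 − x).
Neglecting x in the denominator: x = √(2.04 × 10^-11 × 0.43) = 2.96 × 10^-6 M
pOH = −log(2.96 × 10^-6) = 5.53; pH = 14.00 − 5.53 = 8.47

pH = 8.47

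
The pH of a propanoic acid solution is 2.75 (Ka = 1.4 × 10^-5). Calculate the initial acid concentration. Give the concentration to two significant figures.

[H+] = 10^(-2.75) = 1.78 × 10^-3 M = x
Ka = x²/(C₀ − x) ⇒ C₀ = x + x²/Ka
C₀ = 1.78 × 10^-3 + (1.78 × 10^-3)²/(1.4 × 10^-5) = 2.28 × 10^-1 M

C₀ = 2.3 × 10^-1 M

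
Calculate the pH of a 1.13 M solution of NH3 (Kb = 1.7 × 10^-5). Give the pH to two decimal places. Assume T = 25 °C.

NH3 + H2O ⇌ NH4+ + OH-
From the ICE table, Kb = [OH-]²/(1.13 − [OH-]) = 1.7 × 10^-5.
Since Kb ≪ C₀, [OH-] ≈ √(Kb·C₀) = 4.38 × 10^-3 M.
([OH-]/C₀ = 0.39% < 5%, so the approximation holds.)
pOH = 2.36, so pH = 14.00 − pOH = 11.64

pH = 11.64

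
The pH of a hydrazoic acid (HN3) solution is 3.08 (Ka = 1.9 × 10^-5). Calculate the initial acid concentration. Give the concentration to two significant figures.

C₀ = 3.7 × 10^-2 M

[H+] = 10^(-3.08) = 8.32 × 10^-4 M = x
Ka = x²/(C₀ − x) ⇒ C₀ = x + x²/Ka
C₀ = 8.32 × 10^-4 + (8.32 × 10^-4)²/(1.9 × 10^-5) = 3.73 × 10^-2 M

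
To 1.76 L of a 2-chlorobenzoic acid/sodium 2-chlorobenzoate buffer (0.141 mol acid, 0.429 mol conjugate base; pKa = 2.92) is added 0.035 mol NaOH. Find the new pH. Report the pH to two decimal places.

OH- converts ClC6H4COOH to ClC6H4COO-: ClC6H4COOH → 0.106 mol, ClC6H4COO- → 0.464 mol.
pH = pKa + log([A⁻]/[HA]) = 2.92 + log(0.464/0.106) = 2.92 +0.641

pH = 3.56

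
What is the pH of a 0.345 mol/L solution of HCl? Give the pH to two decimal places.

HCl is a strong acid and dissociates completely, so [H+] = 0.345 M.
pH = -log(0.345) = 0.46

pH = 0.46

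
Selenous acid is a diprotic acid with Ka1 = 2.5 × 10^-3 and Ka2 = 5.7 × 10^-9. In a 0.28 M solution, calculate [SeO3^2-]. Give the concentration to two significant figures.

First ionization gives [H+] ≈ [HSeO3-] = 2.52 × 10^-2 M.
Second step: Ka2 = [H+][SeO3^2-]/[HSeO3-] ≈ [SeO3^2-] (since [H+] ≈ [HSeO3-]).
So [SeO3^2-] ≈ Ka2.

5.7 × 10^-9 M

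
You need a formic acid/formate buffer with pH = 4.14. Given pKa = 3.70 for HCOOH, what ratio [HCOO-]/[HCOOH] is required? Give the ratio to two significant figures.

pH = pKa + log(r) ⇒ log(r) = 4.14 − 3.70 = +0.44
r = [HCOO-]/[HCOOH] = 10^(+0.44) = 2.75

ratio = 2.8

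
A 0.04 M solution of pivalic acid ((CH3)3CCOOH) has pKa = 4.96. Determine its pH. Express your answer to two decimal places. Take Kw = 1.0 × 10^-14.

pH = 3.18

(CH3)3CCOOH ⇌ (CH3)3CCOO- + H+
Ka = 10^(−4.96) = 1.10 × 10^-5
From the ICE table, Ka = x²/(0.04 − x) = 1.10 × 10^-5.
Neglecting x in the denominator: x = √(1.10 × 10^-5 × 0.04) = 6.63 × 10^-4 M
Check: 1.7% ionized — well under 5%, approximation valid.
pH = −log[H+] = −log(6.63 × 10^-4) = 3.18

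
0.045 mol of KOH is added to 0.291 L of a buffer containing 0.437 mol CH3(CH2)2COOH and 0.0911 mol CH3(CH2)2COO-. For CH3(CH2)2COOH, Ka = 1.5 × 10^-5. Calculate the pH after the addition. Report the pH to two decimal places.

OH- converts CH3(CH2)2COOH to CH3(CH2)2COO-: CH3(CH2)2COOH → 0.392 mol, CH3(CH2)2COO- → 0.136 mol.
pKa = −log(1.5 × 10^-5) = 4.824
Henderson–Hasselbalch with mole ratio 0.136/0.392: pH = 4.824 + (-0.460)

pH = 4.36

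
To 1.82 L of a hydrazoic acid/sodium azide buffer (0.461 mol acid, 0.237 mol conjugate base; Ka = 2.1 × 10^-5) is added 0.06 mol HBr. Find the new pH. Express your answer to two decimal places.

pH = 4.21

Added H+ converts N3- to HN3: HN3 → 0.521 mol, N3- → 0.177 mol.
pKa = −log(2.1 × 10^-5) = 4.678
pH = pKa + log([A⁻]/[HA]) = 4.678 + log(0.177/0.521) = 4.678 -0.469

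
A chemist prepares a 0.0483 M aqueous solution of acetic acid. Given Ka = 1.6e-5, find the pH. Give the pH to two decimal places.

pH = 3.06

CH3COOH ⇌ CH3COO- + H+
Let x = [H+] at equilibrium. Ka = x²/(0.0483 − x).
Since Ka ≪ C₀, x ≈ √(Ka·C₀) = 8.79 × 10^-4 M.
(x/C₀ = 1.8% < 5%, so the approximation holds.)
pH = −log(8.79 × 10^-4) = 3.06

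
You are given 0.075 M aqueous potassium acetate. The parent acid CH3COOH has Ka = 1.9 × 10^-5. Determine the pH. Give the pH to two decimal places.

pH = 8.80

CH3COO- is the conjugate base of the weak acid CH3COOH.
Kb = Kw/Ka = 1.0×10^-14 / 1.9 × 10^-5 = 5.26 × 10^-10
From the ICE table, Kb = [OH-]²/(0.075 − [OH-]) = 5.26 × 10^-10.
Neglecting [OH-] in the denominator: [OH-] = √(5.26 × 10^-10 × 0.075) = 6.28 × 10^-6 M
Check: 0.0084% ionized — well under 5%, approximation valid.
pOH = 5.20, so pH = 14.00 − pOH = 8.80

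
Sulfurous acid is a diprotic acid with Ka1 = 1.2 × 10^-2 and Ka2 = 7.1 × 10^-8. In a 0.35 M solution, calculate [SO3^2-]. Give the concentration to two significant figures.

7.1 × 10^-8 M

First ionization gives [H+] ≈ [HSO3-] = 5.91 × 10^-2 M.
Second step: Ka2 = [H+][SO3^2-]/[HSO3-] ≈ [SO3^2-] (since [H+] ≈ [HSO3-]).
So [SO3^2-] ≈ Ka2.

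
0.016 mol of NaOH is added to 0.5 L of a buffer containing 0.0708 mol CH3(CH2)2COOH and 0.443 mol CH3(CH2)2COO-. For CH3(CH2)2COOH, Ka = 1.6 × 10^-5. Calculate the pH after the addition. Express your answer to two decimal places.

After neutralization: n(CH3(CH2)2COOH) = 0.0548 mol, n(CH3(CH2)2COO-) = 0.459 mol.
pKa = −log(1.6 × 10^-5) = 4.796
pH = pKa + log(n_CH3(CH2)2COO-/n_CH3(CH2)2COOH) = 4.796 + log(0.459/0.0548) = 4.796 + (+0.923)

pH = 5.72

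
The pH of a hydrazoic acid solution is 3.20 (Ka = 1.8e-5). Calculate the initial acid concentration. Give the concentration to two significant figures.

[H+] = 10^(-3.20) = 6.31 × 10^-4 M = x
Ka = x²/(C₀ − x) ⇒ C₀ = x + x²/Ka
C₀ = 6.31 × 10^-4 + (6.31 × 10^-4)²/(1.8 × 10^-5) = 2.28 × 10^-2 M

C₀ = 2.3 × 10^-2 M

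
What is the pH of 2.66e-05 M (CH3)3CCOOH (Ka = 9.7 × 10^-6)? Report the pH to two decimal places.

(CH3)3CCOOH ⇌ (CH3)3CCOO- + H+
From the ICE table, Ka = x²/(2.66e-05 − x) = 9.7 × 10^-6.
The 5% rule fails; solving x² + Ka·x − Ka·C₀ = 0 exactly:
x = [−9.7e-06 + √(9.7e-06² + 1.03e-09)]/2 = 1.19 × 10^-5 M
pH = −log[H+] = −log(1.19 × 10^-5) = 4.92

pH = 4.92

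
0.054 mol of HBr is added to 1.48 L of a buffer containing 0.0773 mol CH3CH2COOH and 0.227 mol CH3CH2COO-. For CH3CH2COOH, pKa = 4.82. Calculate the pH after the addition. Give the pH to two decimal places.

pH = 4.94

Added H+ converts CH3CH2COO- to CH3CH2COOH: CH3CH2COOH → 0.131 mol, CH3CH2COO- → 0.173 mol.
Henderson–Hasselbalch with mole ratio 0.173/0.131: pH = 4.82 + (+0.121)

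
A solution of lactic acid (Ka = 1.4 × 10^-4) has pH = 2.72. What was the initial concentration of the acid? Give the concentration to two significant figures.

[H+] = 10^(-2.72) = 1.91 × 10^-3 M = x
Ka = x²/(C₀ − x) ⇒ C₀ = x + x²/Ka
C₀ = 1.91 × 10^-3 + (1.91 × 10^-3)²/(1.4 × 10^-4) = 2.80 × 10^-2 M

C₀ = 2.8 × 10^-2 M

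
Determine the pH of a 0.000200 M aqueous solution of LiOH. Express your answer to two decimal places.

LiOH is a strong base; [OH-] = 0.0002 M.
pOH = -log(0.0002) = 3.70
pH = 14.00 - 3.70 = 10.30

pH = 10.30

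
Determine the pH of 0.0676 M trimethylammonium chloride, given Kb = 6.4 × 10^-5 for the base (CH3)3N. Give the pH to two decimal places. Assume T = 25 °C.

(CH3)3NH+ is the conjugate acid of the weak base (CH3)3N.
Ka = Kw/Kb = 1.0×10^-14 / 6.4 × 10^-5 = 1.56 × 10^-10
Let x = [H+] at equilibrium. Ka = x²/(0.0676 − x).
Since Ka ≪ C₀, x ≈ √(Ka·C₀) = 3.25 × 10^-6 M.
Check: 0.0048% ionized — well under 5%, approximation valid.
pH = −log(3.25 × 10^-6) = 5.49

pH = 5.49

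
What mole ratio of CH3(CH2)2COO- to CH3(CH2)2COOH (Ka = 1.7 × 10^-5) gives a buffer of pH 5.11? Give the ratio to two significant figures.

ratio = 2.2

pKa = -log(1.7 × 10^-5) = 4.770
pH = pKa + log(r) ⇒ log(r) = 5.11 − 4.770 = +0.340
r = [CH3(CH2)2COO-]/[CH3(CH2)2COOH] = 10^(+0.340) = 2.19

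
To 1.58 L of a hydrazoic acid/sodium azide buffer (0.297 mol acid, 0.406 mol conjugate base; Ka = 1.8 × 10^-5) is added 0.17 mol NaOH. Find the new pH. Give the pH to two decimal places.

After neutralization: n(HN3) = 0.127 mol, n(N3-) = 0.576 mol.
pKa = −log(1.8 × 10^-5) = 4.745
pH = pKa + log(n_N3-/n_HN3) = 4.745 + log(0.576/0.127) = 4.745 + (+0.657)

pH = 5.40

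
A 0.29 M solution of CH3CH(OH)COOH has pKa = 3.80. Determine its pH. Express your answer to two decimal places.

CH3CH(OH)COOH ⇌ CH3CH(OH)COO- + H+
Ka = 10^(−3.80) = 1.58 × 10^-4
Ka = x²/(0.29 − x) = 1.58 × 10^-4
Neglecting x in the denominator: x = √(1.58 × 10^-4 × 0.29) = 6.77 × 10^-3 M
Check: 2.3% ionized — well under 5%, approximation valid.
pH = −log[H+] = −log(6.77 × 10^-3) = 2.17

pH = 2.17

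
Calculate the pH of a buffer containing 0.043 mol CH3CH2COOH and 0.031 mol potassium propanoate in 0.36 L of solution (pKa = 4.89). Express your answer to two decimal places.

Using pH = pKa + log([base]/[acid]) with [base]/[acid] = 0.031/0.043:
pH = 4.89 + (-0.142) = 4.75

pH = 4.75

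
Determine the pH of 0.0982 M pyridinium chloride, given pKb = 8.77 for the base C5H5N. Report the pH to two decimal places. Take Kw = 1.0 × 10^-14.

pH = 3.12

C5H5NH+ is the conjugate acid of the weak base C5H5N.
Kb = 10^(−8.77) = 1.70 × 10^-9
Ka = Kw/Kb = 1.0×10^-14 / 1.70 × 10^-9 = 5.88 × 10^-6
From the ICE table, Ka = [H+]²/(0.0982 − [H+]) = 5.88 × 10^-6.
Assume [H+] ≪ 0.0982: [H+] ≈ √(5.88 × 10^-6 × 0.0982) = 7.60 × 10^-4 M
([H+]/C₀ = 0.77% < 5%, so the approximation holds.)
pH = −log[H+] = −log(7.60 × 10^-4) = 3.12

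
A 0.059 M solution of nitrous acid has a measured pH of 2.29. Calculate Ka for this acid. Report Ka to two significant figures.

[H+] = 10^(-2.29) = 5.13 × 10^-3 M
At equilibrium [HA] = 0.059 − 5.13 × 10^-3 = 5.39 × 10^-2 M
Ka = [H+][A-]/[HA] = (5.13 × 10^-3)² / 5.39 × 10^-2 = 4.9 × 10^-4

Ka = 4.9 × 10^-4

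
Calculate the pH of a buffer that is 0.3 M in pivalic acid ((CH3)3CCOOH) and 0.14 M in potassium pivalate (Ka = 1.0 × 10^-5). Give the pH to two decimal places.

pH = 4.67

pKa = −log(1.0 × 10^-5) = 5.000
Using pH = pKa + log([base]/[acid]) with [base]/[acid] = 0.14/0.3:
pH = 5.000 + (-0.331) = 4.67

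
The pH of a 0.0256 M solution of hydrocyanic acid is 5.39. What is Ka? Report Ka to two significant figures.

Ka = 6.5 × 10^-10

[H+] = 10^(-5.39) = 4.07 × 10^-6 M
At equilibrium [HA] = 0.0256 − 4.07 × 10^-6 = 2.56 × 10^-2 M
Ka = [H+][A-]/[HA] = (4.07 × 10^-6)² / 2.56 × 10^-2 = 6.5 × 10^-10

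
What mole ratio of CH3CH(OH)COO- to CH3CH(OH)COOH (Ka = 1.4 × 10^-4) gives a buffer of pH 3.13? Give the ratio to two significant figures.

pKa = -log(1.4 × 10^-4) = 3.854
pH = pKa + log(r) ⇒ log(r) = 3.13 − 3.854 = -0.724
r = [CH3CH(OH)COO-]/[CH3CH(OH)COOH] = 10^(-0.724) = 0.189

ratio = 0.19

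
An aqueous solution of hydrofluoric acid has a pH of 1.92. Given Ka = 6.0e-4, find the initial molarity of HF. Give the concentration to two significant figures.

C₀ = 2.5 × 10^-1 M

[H+] = 10^(-1.92) = 1.20 × 10^-2 M = x
Ka = x²/(C₀ − x) ⇒ C₀ = x + x²/Ka
C₀ = 1.20 × 10^-2 + (1.20 × 10^-2)²/(6.0 × 10^-4) = 2.52 × 10^-1 M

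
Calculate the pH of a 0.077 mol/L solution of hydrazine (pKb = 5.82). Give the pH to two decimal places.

N2H4 + H2O ⇌ N2H5+ + OH-
Kb = 10^(−5.82) = 1.51 × 10^-6
Kb = [OH-]²/(0.077 − [OH-]) = 1.51 × 10^-6
Neglecting [OH-] in the denominator: [OH-] = √(1.51 × 10^-6 × 0.077) = 3.41 × 10^-4 M
pOH = 3.47, so pH = 14.00 − pOH = 10.53

pH = 10.53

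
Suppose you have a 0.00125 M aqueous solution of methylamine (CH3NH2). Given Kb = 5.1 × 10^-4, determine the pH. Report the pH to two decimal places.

pH = 10.77

CH3NH2 + H2O ⇌ CH3NH3+ + OH-
Let x = [OH-] at equilibrium. Kb = x²/(0.00125 − x).
x is not negligible relative to C₀; solve x² + 0.00051·x − 6.38e-07 = 0.
x = [−0.00051 + √(0.00051² + 2.55e-06)]/2 = 5.83 × 10^-4 M
pOH = −log(5.83 × 10^-4) = 3.23; pH = 14.00 − 3.23 = 10.77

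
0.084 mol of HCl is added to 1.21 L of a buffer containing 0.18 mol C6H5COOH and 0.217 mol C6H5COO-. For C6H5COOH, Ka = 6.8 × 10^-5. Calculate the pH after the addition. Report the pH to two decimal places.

Added H+ converts C6H5COO- to C6H5COOH: C6H5COOH → 0.264 mol, C6H5COO- → 0.133 mol.
pKa = −log(6.8 × 10^-5) = 4.167
pH = pKa + log(n_C6H5COO-/n_C6H5COOH) = 4.167 + log(0.133/0.264) = 4.167 + (-0.298)

pH = 3.87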